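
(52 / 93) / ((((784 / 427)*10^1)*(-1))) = -793 / 26040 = -0.03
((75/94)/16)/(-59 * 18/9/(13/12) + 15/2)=-325/661008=-0.00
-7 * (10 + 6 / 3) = -84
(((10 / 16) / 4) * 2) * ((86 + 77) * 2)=815 / 8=101.88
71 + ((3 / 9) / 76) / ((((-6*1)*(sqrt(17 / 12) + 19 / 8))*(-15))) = 2591146 / 36495 -4*sqrt(51) / 2080215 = 71.00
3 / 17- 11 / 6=-169 / 102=-1.66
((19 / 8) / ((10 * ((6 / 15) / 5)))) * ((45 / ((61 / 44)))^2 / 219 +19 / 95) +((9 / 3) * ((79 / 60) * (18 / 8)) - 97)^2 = 13522870834233 / 1738451200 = 7778.69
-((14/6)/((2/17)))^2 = -393.36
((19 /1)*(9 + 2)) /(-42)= -209 /42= -4.98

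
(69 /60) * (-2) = -23 /10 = -2.30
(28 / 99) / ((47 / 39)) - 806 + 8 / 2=-1243538 / 1551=-801.77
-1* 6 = -6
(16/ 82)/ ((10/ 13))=52/ 205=0.25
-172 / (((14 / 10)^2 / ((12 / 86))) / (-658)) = 56400 / 7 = 8057.14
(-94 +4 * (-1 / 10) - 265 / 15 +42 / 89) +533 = 562576 / 1335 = 421.41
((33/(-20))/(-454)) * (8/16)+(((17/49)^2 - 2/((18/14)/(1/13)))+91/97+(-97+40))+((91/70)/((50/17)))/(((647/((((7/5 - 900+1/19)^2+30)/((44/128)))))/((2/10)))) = 95664885293313380651671/361182836633960250000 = 264.87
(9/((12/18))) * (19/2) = 513/4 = 128.25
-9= -9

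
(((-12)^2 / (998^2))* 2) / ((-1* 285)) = -24 / 23655095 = -0.00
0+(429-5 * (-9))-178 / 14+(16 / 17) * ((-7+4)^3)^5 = -1607022691 / 119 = -13504392.36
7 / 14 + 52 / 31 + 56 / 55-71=-231213 / 3410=-67.80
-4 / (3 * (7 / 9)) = -12 / 7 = -1.71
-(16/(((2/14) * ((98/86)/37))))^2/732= -162001984/8967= -18066.46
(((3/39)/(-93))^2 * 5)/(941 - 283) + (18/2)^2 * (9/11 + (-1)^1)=-155809347821/10579647078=-14.73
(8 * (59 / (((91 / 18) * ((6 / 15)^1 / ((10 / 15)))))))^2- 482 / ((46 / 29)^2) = 210456523439 / 8761298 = 24021.16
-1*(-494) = 494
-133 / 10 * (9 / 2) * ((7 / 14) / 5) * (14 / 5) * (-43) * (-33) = -11889801 / 500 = -23779.60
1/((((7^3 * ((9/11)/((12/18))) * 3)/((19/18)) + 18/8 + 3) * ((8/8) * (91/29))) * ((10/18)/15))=218196/30472169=0.01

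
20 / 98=10 / 49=0.20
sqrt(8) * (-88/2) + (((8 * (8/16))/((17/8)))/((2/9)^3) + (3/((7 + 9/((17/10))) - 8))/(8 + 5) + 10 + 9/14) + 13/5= 208725861/1129310 - 88 * sqrt(2)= 60.38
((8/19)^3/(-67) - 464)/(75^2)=-213233104/2584985625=-0.08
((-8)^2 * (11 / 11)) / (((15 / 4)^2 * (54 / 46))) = 23552 / 6075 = 3.88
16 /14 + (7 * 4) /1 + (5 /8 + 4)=33.77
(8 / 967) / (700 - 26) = 4 / 325879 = 0.00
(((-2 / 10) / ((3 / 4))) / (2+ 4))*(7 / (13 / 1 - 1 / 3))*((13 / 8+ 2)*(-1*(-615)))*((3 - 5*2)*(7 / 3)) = 407827 / 456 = 894.36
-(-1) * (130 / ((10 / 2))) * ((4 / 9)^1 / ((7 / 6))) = 208 / 21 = 9.90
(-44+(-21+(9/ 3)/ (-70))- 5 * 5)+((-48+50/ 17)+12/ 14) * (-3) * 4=524049/ 1190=440.38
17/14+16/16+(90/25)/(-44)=821/385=2.13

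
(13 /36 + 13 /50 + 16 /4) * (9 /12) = 4159 /1200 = 3.47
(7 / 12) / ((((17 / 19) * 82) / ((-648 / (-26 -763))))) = 1197 / 183311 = 0.01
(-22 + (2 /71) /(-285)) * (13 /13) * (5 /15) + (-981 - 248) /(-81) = 4283057 /546345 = 7.84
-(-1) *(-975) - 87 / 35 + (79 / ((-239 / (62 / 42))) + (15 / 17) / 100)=-333771575 / 341292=-977.96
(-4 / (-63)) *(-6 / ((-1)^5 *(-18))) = -4 / 189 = -0.02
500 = 500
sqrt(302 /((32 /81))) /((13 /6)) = 12.76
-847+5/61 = -51662/61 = -846.92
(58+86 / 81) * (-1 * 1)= -59.06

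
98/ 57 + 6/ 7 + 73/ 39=7691/ 1729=4.45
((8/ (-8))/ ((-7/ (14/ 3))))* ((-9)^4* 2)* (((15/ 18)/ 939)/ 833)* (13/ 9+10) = 27810/ 260729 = 0.11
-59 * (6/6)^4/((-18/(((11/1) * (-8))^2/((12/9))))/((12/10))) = 114224/5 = 22844.80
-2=-2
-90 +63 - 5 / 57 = -1544 / 57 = -27.09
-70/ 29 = -2.41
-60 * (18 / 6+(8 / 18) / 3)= -1700 / 9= -188.89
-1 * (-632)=632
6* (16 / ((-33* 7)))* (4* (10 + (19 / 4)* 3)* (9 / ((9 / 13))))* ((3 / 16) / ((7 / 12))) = -90792 / 539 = -168.45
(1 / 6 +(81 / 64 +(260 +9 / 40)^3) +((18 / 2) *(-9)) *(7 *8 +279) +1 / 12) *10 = 1126050304929 / 6400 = 175945360.15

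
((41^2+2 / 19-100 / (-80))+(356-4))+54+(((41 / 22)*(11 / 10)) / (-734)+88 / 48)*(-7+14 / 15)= 26072395457 / 12551400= 2077.25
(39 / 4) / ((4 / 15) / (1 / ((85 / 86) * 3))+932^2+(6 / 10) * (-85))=1677 / 149394692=0.00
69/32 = 2.16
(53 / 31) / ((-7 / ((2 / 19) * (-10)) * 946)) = 530 / 1950179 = 0.00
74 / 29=2.55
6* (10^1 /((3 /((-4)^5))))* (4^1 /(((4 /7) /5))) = -716800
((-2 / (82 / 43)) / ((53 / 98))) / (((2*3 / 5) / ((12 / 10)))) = -4214 / 2173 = -1.94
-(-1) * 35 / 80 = 0.44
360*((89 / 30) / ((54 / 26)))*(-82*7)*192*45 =-2550213120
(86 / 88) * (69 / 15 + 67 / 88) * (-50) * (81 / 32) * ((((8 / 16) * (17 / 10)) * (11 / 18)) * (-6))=46559583 / 22528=2066.74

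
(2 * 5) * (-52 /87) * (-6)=1040 /29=35.86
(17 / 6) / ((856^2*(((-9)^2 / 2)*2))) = 17 / 356109696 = 0.00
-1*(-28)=28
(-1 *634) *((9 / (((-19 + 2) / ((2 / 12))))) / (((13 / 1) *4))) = 951 / 884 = 1.08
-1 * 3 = -3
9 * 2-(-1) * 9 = 27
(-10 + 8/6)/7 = -26/21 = -1.24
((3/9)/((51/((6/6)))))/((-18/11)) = -11/2754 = -0.00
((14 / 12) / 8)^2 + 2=4657 / 2304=2.02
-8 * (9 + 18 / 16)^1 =-81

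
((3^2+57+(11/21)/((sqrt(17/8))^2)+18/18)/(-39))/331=-24007/4608513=-0.01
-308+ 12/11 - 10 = -3486/11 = -316.91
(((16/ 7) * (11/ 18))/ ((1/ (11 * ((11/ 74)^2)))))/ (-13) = -29282/ 1121211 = -0.03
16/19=0.84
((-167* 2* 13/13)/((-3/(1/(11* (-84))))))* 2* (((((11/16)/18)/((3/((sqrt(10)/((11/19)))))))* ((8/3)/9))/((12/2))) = -3173* sqrt(10)/12124728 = -0.00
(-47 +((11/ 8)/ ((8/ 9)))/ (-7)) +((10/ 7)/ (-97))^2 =-1393325365/ 29506624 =-47.22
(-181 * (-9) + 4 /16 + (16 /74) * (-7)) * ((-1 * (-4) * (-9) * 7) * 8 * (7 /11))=-849912840 /407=-2088237.94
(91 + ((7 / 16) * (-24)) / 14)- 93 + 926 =3693 / 4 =923.25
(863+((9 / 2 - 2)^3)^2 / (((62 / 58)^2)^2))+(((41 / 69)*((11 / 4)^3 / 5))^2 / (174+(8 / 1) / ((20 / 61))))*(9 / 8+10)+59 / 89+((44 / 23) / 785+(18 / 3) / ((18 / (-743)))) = 258756617899843760222779 / 322110241531562557440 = 803.32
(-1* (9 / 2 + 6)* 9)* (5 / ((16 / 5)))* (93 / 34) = -439425 / 1088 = -403.88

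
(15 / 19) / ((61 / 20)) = 0.26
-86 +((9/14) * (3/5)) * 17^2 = 1783/70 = 25.47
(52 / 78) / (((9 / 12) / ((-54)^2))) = 2592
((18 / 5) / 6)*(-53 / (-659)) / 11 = 159 / 36245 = 0.00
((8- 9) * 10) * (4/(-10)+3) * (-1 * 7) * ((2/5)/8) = 91/10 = 9.10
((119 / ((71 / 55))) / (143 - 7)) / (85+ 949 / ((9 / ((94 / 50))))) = 12375 / 5171072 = 0.00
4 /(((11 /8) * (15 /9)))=96 /55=1.75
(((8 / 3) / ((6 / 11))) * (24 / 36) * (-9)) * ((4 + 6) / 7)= -880 / 21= -41.90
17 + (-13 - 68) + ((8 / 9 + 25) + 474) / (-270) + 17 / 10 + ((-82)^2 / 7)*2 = 15793712 / 8505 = 1856.99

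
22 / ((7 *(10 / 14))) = 22 / 5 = 4.40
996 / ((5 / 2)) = 1992 / 5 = 398.40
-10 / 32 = -5 / 16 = -0.31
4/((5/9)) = 36/5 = 7.20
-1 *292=-292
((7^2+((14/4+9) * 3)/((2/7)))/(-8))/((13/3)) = -2163/416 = -5.20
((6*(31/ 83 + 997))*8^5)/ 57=5425201152/ 1577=3440203.65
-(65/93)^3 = -274625/804357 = -0.34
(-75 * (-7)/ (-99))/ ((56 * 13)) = -25/ 3432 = -0.01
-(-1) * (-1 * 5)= -5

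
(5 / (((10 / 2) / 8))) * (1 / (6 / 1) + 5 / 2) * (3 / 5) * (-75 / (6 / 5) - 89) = -9696 / 5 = -1939.20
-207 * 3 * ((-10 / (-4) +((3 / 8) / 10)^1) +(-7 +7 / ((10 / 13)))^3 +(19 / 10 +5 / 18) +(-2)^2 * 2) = -27294537 / 2000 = -13647.27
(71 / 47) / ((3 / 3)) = 71 / 47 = 1.51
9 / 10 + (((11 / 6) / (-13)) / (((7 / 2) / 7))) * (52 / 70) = 29 / 42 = 0.69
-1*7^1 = -7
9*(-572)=-5148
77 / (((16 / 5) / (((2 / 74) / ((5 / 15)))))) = 1.95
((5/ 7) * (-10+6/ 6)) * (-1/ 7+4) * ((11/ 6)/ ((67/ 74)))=-164835/ 3283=-50.21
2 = 2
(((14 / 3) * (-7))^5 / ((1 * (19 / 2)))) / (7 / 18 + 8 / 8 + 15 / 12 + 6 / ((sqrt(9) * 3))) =-10330523392 / 8721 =-1184557.21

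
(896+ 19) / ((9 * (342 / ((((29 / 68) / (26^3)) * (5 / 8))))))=44225 / 9809938944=0.00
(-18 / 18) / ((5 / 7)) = -7 / 5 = -1.40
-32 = -32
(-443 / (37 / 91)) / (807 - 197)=-1.79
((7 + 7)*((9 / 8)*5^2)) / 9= 175 / 4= 43.75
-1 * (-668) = 668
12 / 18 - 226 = -676 / 3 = -225.33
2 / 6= 1 / 3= 0.33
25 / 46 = 0.54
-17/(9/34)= -64.22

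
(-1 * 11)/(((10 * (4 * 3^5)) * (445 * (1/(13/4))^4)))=-314171/1107302400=-0.00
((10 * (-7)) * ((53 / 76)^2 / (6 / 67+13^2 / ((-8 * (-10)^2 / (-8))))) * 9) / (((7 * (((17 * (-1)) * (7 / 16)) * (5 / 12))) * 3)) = 1355061600 / 512200157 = 2.65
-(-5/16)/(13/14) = 35/104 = 0.34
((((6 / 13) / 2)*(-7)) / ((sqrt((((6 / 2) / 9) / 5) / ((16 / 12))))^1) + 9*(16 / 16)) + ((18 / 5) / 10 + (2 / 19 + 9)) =8771 / 475-42*sqrt(5) / 13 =11.24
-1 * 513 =-513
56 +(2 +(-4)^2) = 74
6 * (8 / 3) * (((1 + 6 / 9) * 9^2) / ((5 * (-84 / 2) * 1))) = -10.29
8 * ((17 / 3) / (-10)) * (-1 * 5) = 68 / 3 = 22.67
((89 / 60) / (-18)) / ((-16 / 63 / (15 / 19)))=623 / 2432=0.26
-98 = -98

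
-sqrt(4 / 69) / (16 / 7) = -7 * sqrt(69) / 552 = -0.11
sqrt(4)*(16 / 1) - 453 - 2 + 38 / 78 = -16478 / 39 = -422.51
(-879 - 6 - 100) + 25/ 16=-15735/ 16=-983.44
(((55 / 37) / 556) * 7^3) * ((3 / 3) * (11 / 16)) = 207515 / 329152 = 0.63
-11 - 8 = -19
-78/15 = -26/5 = -5.20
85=85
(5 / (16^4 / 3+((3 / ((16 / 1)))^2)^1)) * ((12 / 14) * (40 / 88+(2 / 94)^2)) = 0.00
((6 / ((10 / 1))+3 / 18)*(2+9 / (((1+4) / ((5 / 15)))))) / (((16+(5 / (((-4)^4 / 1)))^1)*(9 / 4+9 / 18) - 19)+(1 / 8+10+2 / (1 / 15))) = 153088 / 5005725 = 0.03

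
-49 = -49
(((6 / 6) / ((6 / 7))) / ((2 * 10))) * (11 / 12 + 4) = 413 / 1440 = 0.29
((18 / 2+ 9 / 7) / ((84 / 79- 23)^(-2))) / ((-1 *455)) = -216236808 / 19877585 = -10.88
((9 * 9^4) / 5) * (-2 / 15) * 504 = -19840464 / 25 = -793618.56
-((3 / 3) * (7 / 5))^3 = -343 / 125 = -2.74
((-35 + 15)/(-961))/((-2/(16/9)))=-160/8649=-0.02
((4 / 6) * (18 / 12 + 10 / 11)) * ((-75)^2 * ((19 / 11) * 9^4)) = 12387988125 / 121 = 102380067.15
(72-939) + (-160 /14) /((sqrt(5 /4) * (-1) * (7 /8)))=-867 + 256 * sqrt(5) /49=-855.32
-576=-576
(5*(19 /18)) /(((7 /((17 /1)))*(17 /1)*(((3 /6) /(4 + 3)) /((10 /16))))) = 475 /72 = 6.60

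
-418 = -418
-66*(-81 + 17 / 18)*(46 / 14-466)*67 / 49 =-3439873063 / 1029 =-3342928.15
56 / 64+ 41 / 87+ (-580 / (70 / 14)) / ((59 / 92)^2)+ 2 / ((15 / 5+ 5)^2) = -2720048381 / 9691104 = -280.67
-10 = -10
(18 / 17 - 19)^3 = -28372625 / 4913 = -5775.01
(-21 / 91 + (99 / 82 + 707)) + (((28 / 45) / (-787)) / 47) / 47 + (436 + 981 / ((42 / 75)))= 845222627459947 / 291882603285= 2895.76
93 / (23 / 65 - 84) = -6045 / 5437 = -1.11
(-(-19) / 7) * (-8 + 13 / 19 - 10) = -47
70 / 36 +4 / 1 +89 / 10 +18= 1478 / 45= 32.84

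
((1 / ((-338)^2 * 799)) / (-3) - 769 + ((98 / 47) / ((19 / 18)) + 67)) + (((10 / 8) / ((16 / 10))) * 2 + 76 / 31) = -449047751983795 / 645173797008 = -696.01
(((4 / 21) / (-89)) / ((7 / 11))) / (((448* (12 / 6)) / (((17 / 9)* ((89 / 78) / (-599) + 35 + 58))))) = -812525659 / 1232308074816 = -0.00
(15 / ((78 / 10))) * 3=75 / 13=5.77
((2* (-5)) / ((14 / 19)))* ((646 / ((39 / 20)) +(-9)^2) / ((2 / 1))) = -218215 / 78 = -2797.63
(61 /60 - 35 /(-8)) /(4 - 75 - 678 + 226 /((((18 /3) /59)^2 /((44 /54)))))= 52407 /165795040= 0.00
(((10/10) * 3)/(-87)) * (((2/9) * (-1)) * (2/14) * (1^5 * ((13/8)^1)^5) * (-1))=-371293/29933568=-0.01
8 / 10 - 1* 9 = -41 / 5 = -8.20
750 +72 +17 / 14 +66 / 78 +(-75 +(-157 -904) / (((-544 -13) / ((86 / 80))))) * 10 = 19167299 / 202748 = 94.54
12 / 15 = 4 / 5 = 0.80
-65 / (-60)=13 / 12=1.08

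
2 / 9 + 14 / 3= 44 / 9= 4.89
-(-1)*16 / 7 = 16 / 7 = 2.29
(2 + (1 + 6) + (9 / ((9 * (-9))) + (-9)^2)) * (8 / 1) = 6472 / 9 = 719.11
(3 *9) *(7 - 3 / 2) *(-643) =-190971 / 2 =-95485.50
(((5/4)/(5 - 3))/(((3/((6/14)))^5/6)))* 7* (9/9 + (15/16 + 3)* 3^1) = 3075/153664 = 0.02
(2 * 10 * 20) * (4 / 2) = 800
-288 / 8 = -36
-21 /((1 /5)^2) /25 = -21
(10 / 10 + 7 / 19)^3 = 2.56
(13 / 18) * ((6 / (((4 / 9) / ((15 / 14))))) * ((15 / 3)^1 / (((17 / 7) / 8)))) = 2925 / 17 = 172.06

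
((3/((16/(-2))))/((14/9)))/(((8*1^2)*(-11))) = 27/9856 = 0.00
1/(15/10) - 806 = -2416/3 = -805.33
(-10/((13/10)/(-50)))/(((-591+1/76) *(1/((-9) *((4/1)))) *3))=912000/116779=7.81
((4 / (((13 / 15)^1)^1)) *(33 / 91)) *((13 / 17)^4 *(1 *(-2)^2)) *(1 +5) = 8030880 / 584647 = 13.74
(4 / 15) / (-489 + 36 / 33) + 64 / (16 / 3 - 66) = -7732484 / 7325955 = -1.06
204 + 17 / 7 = 1445 / 7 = 206.43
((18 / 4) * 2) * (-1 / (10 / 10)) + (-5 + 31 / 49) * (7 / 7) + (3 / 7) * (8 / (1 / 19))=2537 / 49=51.78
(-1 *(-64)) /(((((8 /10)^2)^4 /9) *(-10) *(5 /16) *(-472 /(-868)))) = -30515625 /15104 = -2020.37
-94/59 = -1.59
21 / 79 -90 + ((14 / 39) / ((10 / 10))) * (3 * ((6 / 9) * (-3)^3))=-112065 / 1027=-109.12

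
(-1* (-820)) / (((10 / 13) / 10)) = 10660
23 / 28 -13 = -341 / 28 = -12.18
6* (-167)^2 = 167334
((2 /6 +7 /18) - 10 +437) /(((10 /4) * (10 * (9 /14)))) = 53893 /2025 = 26.61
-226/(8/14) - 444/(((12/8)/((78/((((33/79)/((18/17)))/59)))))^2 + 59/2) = -51225517996372319/124772651949554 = -410.55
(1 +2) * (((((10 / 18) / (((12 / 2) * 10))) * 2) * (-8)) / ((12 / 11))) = -11 / 27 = -0.41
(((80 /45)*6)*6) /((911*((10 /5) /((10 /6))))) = 160 /2733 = 0.06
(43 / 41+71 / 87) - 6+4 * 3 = 28054 / 3567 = 7.86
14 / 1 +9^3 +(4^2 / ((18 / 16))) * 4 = 7199 / 9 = 799.89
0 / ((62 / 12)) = 0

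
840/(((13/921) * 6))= 128940/13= 9918.46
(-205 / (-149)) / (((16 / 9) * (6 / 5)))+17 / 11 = 114881 / 52448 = 2.19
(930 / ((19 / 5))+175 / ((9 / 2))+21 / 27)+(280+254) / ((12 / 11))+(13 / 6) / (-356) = 31407853 / 40584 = 773.90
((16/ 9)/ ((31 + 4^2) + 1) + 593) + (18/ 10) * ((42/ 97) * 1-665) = -7898689/ 13095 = -603.18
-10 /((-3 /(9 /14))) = 15 /7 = 2.14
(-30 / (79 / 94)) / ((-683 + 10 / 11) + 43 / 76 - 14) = 2357520 / 45935261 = 0.05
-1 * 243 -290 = -533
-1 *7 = -7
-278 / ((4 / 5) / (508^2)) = -89677240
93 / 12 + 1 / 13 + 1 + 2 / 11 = 5153 / 572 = 9.01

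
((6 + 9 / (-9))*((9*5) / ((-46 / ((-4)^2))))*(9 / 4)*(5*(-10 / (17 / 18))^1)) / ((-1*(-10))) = 364500 / 391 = 932.23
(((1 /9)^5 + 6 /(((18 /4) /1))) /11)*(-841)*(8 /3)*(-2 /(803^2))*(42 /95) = 0.00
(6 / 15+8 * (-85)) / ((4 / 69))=-117231 / 10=-11723.10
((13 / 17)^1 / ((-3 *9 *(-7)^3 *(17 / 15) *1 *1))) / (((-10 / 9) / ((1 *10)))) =-65 / 99127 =-0.00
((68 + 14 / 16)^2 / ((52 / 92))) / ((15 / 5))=6982823 / 2496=2797.61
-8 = -8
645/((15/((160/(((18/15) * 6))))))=8600/9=955.56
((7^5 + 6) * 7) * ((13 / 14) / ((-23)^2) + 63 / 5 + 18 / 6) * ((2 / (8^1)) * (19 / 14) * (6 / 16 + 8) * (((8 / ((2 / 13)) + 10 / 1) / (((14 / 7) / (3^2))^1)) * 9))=1349956170687969 / 103040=13101282712.42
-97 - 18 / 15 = -491 / 5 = -98.20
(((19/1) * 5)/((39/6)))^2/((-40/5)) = -9025/338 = -26.70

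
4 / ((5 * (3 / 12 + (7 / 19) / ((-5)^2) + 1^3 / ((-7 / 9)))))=-10640 / 13579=-0.78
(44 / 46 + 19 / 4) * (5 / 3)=875 / 92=9.51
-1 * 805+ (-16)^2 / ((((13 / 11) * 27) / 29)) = -200891 / 351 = -572.34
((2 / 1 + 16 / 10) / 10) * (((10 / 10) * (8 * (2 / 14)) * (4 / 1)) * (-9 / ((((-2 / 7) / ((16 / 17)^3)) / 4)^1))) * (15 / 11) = 235.74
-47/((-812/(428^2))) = 2152412/203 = 10603.01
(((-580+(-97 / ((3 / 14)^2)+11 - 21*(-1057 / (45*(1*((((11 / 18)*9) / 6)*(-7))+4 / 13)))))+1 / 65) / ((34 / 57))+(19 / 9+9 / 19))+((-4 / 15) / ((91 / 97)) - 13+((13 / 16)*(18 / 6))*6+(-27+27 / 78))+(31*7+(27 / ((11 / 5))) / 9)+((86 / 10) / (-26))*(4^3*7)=-39107711425957 / 8532742680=-4583.25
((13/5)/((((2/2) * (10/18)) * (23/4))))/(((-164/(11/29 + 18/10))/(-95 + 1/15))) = 1.03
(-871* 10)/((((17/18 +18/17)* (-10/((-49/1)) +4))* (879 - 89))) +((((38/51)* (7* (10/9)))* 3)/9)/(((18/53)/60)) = 7005080650603/20605349511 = 339.96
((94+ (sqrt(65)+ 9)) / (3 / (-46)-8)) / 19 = -4738 / 7049-46 *sqrt(65) / 7049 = -0.72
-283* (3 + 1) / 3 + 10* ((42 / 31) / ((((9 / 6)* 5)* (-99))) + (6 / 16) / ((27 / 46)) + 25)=-742469 / 6138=-120.96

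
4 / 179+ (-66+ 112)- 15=5553 / 179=31.02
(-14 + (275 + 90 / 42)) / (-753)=-614 / 1757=-0.35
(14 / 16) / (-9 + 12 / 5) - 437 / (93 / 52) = -2000797 / 8184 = -244.48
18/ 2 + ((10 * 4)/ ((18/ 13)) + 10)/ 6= 15.48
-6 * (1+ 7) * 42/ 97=-2016/ 97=-20.78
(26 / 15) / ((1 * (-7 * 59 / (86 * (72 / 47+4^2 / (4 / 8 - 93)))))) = -3774368 / 7695075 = -0.49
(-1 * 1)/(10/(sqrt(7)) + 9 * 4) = -63/2243 + 5 * sqrt(7)/4486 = -0.03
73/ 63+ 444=28045/ 63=445.16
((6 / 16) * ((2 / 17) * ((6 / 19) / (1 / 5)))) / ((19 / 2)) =45 / 6137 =0.01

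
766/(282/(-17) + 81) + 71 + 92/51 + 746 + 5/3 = 15494434/18615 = 832.36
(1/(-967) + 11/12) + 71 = 834509/11604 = 71.92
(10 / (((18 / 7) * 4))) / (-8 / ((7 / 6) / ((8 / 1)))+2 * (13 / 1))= -245 / 7272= -0.03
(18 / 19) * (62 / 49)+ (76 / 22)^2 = 1479400 / 112651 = 13.13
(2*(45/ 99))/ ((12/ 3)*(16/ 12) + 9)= 30/ 473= 0.06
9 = 9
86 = 86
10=10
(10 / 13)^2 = 100 / 169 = 0.59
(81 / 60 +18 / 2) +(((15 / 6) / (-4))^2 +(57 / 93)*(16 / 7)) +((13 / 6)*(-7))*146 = -458760593 / 208320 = -2202.19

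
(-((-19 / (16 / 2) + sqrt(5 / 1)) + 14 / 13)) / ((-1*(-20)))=27 / 416 - sqrt(5) / 20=-0.05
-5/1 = -5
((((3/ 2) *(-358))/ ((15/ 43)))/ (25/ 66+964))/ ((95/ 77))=-1.29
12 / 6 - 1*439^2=-192719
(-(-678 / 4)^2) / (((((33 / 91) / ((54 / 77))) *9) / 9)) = -13445757 / 242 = -55560.98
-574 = -574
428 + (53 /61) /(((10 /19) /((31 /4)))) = 1075537 /2440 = 440.79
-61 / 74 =-0.82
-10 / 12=-5 / 6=-0.83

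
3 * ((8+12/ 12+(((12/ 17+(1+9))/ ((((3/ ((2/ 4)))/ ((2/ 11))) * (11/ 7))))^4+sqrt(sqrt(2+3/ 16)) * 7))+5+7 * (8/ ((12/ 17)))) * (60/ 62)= 315 * 35^(1/ 4)/ 31+1353528532117093360/ 4995067599900279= 295.69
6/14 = 0.43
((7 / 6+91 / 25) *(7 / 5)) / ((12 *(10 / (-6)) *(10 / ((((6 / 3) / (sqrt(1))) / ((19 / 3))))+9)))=-5047 / 610000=-0.01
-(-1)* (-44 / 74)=-22 / 37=-0.59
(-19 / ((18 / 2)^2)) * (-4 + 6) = -38 / 81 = -0.47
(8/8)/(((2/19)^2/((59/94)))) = 21299/376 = 56.65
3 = 3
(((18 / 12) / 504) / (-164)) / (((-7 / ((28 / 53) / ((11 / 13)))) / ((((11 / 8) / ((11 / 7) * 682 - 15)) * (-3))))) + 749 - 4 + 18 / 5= 748.60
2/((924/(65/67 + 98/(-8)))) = -3023/123816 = -0.02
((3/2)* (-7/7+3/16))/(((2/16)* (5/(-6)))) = 117/10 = 11.70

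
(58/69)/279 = 58/19251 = 0.00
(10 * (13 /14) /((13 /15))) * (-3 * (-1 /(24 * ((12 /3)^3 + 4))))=75 /3808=0.02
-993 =-993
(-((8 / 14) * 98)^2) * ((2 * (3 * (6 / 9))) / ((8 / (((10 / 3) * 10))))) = -156800 / 3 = -52266.67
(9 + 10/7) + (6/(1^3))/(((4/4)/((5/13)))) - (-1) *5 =1614/91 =17.74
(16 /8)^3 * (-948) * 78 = -591552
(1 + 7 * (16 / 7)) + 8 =25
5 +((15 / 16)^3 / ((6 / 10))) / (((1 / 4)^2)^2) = 5705 / 16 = 356.56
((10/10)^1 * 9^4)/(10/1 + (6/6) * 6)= 410.06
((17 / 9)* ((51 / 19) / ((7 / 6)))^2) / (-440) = -44217 / 1945790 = -0.02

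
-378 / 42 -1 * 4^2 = -25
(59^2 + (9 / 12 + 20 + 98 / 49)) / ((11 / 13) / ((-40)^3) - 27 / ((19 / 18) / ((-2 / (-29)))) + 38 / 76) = -1606231120000 / 579494061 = -2771.78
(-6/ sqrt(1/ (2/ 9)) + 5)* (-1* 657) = -3285 + 1314* sqrt(2) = -1426.72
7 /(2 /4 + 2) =14 /5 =2.80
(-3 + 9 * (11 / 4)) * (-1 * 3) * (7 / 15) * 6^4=-197316 / 5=-39463.20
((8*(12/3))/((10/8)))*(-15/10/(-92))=48/115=0.42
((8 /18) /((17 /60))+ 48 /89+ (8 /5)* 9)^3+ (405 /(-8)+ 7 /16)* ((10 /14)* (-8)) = 4785.41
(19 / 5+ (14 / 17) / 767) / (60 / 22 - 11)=-0.46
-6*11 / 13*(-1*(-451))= -29766 / 13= -2289.69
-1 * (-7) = 7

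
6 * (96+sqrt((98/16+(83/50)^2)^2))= 1573209/2500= 629.28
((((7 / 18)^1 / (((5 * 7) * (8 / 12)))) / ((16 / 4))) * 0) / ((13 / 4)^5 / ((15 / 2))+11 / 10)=0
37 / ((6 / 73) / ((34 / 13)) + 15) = 45917 / 18654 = 2.46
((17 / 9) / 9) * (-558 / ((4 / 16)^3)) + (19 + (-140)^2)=109115 / 9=12123.89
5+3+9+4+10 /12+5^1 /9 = 403 /18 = 22.39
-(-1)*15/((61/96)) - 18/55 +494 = 1735472/3355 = 517.28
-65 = -65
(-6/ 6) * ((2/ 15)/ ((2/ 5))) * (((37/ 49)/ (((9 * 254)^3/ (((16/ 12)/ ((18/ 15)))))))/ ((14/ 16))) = -370/ 13829184648027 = -0.00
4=4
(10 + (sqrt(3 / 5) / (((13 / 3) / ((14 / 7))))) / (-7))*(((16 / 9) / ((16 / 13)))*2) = 260 / 9 - 4*sqrt(15) / 105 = 28.74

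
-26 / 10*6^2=-468 / 5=-93.60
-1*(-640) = 640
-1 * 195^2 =-38025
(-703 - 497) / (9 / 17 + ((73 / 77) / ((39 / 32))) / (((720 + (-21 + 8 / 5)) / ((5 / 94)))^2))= -2266.67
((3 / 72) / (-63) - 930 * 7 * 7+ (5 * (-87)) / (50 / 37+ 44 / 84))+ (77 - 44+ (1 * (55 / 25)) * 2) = -504093195877 / 11014920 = -45764.58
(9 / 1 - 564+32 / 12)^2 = 2745649 / 9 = 305072.11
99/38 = 2.61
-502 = -502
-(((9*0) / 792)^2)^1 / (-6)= 0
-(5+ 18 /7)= -53 /7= -7.57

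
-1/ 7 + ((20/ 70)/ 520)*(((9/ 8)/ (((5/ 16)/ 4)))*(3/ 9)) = -319/ 2275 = -0.14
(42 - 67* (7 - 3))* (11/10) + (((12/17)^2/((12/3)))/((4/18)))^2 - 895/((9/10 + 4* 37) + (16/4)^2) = -10277338901/40507685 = -253.71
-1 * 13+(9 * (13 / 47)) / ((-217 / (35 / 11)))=-208936 / 16027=-13.04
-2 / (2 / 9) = -9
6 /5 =1.20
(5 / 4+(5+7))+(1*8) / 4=61 / 4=15.25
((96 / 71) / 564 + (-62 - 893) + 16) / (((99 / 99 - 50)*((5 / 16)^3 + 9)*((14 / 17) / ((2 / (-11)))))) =-218187345920 / 465710041489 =-0.47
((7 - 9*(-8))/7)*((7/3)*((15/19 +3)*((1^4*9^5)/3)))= 37318968/19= 1964156.21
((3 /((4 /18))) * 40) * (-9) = -4860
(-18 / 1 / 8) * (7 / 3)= -21 / 4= -5.25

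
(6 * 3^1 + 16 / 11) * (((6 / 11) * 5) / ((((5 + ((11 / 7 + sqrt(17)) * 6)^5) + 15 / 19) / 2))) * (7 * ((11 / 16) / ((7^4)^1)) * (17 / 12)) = -2809788599578973215 / 15976319243698077714269168 + 485751922869643920 * sqrt(17) / 10983719480042428428560053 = 0.00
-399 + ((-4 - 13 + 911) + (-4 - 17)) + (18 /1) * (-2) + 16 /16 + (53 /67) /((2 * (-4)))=235251 /536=438.90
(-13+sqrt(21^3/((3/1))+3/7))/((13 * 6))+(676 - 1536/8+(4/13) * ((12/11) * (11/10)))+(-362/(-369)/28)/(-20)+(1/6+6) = sqrt(37821)/273+658641983/1343160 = 491.08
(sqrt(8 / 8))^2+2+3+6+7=19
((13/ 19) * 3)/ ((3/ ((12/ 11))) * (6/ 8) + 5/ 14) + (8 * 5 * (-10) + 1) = -2050083/ 5149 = -398.15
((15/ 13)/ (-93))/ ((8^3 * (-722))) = 5/ 148974592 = 0.00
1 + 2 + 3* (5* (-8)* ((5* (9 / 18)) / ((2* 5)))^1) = -27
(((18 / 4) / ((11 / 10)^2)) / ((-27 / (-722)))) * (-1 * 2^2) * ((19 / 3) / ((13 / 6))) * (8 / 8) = -5487200 / 4719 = -1162.79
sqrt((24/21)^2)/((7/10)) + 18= 962/49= 19.63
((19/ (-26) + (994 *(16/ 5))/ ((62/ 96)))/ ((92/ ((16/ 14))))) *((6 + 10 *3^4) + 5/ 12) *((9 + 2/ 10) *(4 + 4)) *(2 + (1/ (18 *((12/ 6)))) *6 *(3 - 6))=388847769718/ 70525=5513616.02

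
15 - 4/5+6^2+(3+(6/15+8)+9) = 353/5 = 70.60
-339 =-339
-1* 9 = -9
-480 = -480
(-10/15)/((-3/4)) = 0.89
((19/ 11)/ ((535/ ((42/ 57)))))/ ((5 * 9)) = 14/ 264825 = 0.00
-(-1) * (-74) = -74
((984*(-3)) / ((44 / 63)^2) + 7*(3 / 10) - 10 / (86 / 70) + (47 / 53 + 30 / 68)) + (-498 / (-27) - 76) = -2579638107353 / 421911270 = -6114.17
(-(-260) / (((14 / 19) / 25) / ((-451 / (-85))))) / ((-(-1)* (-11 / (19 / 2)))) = -4810325 / 119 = -40422.90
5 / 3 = 1.67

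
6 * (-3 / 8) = -9 / 4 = -2.25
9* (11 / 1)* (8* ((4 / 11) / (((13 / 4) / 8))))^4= 9895604649984 / 38014691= 260310.01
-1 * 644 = -644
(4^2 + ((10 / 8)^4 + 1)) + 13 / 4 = 5809 / 256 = 22.69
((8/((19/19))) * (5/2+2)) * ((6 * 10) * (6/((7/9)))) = 16662.86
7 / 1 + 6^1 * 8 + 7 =62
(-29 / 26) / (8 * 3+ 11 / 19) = -551 / 12142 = -0.05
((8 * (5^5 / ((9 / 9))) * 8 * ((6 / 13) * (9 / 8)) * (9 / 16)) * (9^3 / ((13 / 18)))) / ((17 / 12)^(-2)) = 159985884375 / 1352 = 118332754.72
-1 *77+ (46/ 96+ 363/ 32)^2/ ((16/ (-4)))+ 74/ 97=-397567105/ 3575808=-111.18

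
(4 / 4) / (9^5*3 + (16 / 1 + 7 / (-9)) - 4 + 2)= 9 / 1594442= 0.00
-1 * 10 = -10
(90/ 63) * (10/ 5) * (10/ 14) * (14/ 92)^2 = 0.05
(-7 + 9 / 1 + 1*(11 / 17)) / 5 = 9 / 17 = 0.53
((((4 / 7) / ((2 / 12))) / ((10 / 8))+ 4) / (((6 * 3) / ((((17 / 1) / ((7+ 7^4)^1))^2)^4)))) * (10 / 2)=411569689019 / 35609216201629440975940091904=0.00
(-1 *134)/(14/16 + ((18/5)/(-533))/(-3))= -2856880/18703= -152.75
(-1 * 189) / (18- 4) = -27 / 2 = -13.50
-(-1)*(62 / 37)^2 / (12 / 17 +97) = 65348 / 2273909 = 0.03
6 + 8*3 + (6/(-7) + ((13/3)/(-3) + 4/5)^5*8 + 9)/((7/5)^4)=158234960231/4962182715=31.89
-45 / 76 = -0.59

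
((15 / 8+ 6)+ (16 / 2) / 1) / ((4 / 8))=127 / 4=31.75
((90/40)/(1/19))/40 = 171/160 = 1.07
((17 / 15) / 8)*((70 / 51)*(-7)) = -49 / 36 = -1.36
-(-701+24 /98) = 34337 /49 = 700.76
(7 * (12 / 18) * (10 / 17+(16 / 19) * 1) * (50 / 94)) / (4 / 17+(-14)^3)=-13475 / 10413273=-0.00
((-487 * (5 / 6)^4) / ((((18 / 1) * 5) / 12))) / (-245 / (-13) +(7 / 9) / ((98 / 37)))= -5539625 / 3385908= -1.64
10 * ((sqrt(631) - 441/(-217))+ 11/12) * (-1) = -10 * sqrt(631) - 5485/186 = -280.69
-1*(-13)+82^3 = 551381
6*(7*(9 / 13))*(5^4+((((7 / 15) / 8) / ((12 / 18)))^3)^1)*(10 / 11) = 4652312679 / 281600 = 16521.00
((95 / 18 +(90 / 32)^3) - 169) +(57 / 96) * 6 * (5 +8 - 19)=-6003299 / 36864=-162.85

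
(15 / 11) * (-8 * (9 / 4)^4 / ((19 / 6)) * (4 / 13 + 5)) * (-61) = 1242686205 / 43472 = 28585.90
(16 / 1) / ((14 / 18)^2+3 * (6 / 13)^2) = 12.86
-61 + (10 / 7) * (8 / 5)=-411 / 7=-58.71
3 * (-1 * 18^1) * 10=-540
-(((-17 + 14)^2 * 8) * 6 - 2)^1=-430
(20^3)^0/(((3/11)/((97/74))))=1067/222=4.81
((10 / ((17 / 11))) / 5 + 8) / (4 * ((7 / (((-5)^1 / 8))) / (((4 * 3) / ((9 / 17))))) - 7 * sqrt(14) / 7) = 9480 / 5209 - 33575 * sqrt(14) / 36463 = -1.63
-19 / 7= -2.71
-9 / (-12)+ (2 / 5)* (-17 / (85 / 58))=-389 / 100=-3.89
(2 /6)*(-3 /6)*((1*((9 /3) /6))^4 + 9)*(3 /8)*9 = -1305 /256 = -5.10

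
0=0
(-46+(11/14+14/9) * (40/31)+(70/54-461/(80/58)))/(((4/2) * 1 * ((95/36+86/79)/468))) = -271429109211/11502085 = -23598.25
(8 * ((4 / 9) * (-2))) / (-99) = 64 / 891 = 0.07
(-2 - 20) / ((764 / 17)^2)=-3179 / 291848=-0.01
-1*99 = -99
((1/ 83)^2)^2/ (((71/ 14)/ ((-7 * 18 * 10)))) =-17640/ 3369540791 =-0.00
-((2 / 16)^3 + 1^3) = -513 / 512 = -1.00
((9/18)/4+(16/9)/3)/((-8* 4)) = -0.02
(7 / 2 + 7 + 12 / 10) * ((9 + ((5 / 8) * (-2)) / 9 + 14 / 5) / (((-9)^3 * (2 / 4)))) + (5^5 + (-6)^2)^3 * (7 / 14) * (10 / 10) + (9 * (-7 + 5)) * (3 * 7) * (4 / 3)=1151253613373563 / 72900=15792230636.13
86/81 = 1.06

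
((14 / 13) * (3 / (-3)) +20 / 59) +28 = 20910 / 767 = 27.26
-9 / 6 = -3 / 2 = -1.50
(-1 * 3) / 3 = -1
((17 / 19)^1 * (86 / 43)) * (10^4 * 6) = 2040000 / 19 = 107368.42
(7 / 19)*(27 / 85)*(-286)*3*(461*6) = -448540092 / 1615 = -277733.80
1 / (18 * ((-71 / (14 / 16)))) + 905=9252713 / 10224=905.00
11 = 11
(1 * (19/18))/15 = 19/270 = 0.07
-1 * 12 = -12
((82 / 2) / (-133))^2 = 1681 / 17689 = 0.10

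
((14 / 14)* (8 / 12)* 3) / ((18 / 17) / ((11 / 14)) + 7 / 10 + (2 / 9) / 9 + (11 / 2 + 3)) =75735 / 400346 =0.19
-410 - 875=-1285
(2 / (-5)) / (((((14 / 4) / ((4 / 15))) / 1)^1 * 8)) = -2 / 525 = -0.00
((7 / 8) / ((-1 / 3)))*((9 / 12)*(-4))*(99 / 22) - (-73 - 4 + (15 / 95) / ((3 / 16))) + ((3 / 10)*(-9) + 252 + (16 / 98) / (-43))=360.89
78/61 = 1.28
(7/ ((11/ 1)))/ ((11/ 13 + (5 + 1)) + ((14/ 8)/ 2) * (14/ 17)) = 6188/ 73579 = 0.08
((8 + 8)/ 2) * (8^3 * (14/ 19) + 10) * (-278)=-16364192/ 19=-861273.26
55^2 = 3025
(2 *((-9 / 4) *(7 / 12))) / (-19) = 0.14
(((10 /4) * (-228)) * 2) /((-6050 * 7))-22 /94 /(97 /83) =-0.17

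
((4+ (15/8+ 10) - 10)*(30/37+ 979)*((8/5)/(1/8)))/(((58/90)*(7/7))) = 122680152/1073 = 114333.79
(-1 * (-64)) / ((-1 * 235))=-64 / 235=-0.27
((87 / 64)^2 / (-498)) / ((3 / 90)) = -37845 / 339968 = -0.11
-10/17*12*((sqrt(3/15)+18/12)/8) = -45/34-3*sqrt(5)/17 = -1.72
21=21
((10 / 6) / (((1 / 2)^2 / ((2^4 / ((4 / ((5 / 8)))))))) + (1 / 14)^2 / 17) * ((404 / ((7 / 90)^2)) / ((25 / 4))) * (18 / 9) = 14538444192 / 40817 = 356186.01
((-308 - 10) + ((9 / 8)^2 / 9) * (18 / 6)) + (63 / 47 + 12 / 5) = -4720119 / 15040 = -313.84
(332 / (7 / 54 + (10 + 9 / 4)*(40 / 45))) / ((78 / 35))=2988 / 221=13.52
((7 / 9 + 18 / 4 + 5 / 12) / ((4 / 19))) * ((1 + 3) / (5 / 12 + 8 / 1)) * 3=3895 / 101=38.56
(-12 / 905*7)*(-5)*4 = 336 / 181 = 1.86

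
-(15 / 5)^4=-81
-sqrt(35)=-5.92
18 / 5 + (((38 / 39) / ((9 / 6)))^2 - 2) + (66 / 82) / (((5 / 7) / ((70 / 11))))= 25796902 / 2806245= 9.19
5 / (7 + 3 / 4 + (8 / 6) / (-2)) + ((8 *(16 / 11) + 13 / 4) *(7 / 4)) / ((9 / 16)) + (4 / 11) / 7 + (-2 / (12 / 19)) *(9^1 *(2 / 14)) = 43.00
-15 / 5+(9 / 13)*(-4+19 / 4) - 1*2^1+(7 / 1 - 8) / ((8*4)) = -1877 / 416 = -4.51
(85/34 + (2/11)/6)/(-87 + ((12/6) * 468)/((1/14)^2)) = 167/12102354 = 0.00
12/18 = 2/3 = 0.67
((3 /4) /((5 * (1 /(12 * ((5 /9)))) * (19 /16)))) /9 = 16 /171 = 0.09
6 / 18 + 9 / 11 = 38 / 33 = 1.15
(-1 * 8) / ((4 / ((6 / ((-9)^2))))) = -4 / 27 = -0.15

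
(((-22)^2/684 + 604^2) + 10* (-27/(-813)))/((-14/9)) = -16905986437/72086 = -234525.24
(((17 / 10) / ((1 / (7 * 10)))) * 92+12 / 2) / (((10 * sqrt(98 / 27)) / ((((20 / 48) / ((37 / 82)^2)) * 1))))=9206837 * sqrt(6) / 19166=1176.67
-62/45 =-1.38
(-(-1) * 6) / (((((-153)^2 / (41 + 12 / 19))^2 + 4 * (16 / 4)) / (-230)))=-863439780 / 197831253337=-0.00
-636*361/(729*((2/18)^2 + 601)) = -38266/73023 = -0.52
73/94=0.78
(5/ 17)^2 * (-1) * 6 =-150/ 289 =-0.52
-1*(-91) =91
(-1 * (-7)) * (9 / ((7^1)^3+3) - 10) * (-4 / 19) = 48314 / 3287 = 14.70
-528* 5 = -2640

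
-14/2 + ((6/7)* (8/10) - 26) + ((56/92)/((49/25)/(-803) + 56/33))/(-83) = -31481428491/974095885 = -32.32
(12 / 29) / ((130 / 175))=210 / 377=0.56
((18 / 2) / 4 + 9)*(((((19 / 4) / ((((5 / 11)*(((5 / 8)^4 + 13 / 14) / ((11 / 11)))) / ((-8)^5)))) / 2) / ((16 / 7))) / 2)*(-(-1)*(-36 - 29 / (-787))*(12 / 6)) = 227948119719936 / 8132071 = 28030758.67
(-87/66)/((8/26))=-4.28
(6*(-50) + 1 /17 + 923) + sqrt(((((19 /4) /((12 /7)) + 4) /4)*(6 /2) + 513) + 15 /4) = sqrt(33397) /8 + 10592 /17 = 645.90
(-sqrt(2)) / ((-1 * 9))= sqrt(2) / 9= 0.16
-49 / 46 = -1.07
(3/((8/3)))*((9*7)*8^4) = 290304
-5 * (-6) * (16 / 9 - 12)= -920 / 3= -306.67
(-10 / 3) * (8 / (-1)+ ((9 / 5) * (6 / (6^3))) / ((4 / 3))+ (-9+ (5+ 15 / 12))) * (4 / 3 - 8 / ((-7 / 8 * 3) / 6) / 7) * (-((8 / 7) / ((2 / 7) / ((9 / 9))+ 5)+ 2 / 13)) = -11059585 / 212121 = -52.14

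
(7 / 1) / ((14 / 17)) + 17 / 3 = 85 / 6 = 14.17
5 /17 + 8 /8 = 22 /17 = 1.29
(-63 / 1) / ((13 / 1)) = -63 / 13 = -4.85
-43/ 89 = -0.48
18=18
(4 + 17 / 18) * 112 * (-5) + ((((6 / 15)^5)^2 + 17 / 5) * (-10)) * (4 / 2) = -49867224364 / 17578125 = -2836.89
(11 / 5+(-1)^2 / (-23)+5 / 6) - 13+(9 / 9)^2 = -6217 / 690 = -9.01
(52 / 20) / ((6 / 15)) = 13 / 2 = 6.50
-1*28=-28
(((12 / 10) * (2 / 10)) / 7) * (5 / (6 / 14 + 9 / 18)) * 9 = 108 / 65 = 1.66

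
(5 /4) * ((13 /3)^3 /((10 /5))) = 10985 /216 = 50.86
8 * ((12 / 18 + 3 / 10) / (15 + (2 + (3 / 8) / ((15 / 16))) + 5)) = 0.35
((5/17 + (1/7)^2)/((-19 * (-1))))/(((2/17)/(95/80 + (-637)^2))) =850494313/14896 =57095.48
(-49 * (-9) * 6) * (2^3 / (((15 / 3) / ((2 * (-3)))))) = -127008 / 5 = -25401.60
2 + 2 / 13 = 28 / 13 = 2.15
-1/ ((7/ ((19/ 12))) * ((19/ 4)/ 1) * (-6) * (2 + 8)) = 1/ 1260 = 0.00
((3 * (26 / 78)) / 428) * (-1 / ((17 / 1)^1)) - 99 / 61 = -720385 / 443836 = -1.62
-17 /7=-2.43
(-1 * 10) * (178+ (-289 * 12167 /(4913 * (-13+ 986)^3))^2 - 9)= -414439927426205664171380 /245230726287694783321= -1690.00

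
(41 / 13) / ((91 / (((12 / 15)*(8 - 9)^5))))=-164 / 5915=-0.03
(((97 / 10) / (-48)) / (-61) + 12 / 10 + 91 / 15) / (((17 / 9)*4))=127719 / 132736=0.96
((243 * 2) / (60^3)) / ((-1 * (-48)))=3 / 64000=0.00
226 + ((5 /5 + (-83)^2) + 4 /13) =92512 /13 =7116.31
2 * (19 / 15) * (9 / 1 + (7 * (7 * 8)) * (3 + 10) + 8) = 194294 / 15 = 12952.93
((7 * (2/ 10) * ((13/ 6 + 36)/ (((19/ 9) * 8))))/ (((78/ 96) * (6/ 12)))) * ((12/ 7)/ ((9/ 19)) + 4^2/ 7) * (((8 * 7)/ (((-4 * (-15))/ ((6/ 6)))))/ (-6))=-397544/ 55575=-7.15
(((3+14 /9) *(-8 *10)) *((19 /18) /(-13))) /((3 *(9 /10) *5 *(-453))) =-62320 /12879243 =-0.00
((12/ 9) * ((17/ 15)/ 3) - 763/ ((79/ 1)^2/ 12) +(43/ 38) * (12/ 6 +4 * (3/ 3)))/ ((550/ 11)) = 93265247/ 800408250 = 0.12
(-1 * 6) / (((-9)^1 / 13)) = 26 / 3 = 8.67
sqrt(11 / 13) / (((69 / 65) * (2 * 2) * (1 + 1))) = 5 * sqrt(143) / 552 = 0.11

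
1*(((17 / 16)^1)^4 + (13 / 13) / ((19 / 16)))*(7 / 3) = 18448325 / 3735552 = 4.94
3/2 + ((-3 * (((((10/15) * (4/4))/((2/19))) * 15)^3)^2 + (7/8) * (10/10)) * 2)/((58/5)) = -88211026874617/232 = -380219943425.07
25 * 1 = 25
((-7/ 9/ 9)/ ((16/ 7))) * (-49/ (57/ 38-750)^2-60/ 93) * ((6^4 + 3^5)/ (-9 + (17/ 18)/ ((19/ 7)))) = -99116455298/ 22840612729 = -4.34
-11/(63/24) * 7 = -88/3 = -29.33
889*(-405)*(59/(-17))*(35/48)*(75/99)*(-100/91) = -7375921875/9724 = -758527.55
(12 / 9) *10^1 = 40 / 3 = 13.33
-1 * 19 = -19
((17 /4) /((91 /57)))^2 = 938961 /132496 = 7.09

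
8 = 8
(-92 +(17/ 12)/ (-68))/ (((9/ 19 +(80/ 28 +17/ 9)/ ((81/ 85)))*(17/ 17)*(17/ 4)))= -142753023/ 35959216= -3.97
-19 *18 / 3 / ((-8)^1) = 57 / 4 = 14.25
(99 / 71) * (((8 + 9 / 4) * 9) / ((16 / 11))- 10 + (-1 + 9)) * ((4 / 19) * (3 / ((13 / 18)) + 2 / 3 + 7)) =59802303 / 280592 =213.13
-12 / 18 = -2 / 3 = -0.67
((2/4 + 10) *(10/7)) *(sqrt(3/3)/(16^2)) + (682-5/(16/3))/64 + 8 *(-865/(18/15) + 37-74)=-18591641/3072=-6051.97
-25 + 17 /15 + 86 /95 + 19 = -1129 /285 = -3.96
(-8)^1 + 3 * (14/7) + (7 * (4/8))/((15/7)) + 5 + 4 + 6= 439/30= 14.63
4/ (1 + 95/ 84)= 336/ 179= 1.88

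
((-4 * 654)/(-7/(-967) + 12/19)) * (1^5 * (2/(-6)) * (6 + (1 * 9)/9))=112148792/11737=9555.15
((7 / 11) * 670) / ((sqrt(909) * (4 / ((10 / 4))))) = 11725 * sqrt(101) / 13332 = 8.84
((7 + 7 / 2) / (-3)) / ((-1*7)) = 1 / 2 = 0.50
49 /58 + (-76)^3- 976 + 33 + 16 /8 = -439916.16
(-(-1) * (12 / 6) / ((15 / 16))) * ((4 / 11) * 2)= 256 / 165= 1.55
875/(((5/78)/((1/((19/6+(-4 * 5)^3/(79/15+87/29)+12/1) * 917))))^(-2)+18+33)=577445798044028571875/33656840800491004539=17.16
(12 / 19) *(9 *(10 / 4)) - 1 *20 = -5.79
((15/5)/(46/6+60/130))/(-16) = -0.02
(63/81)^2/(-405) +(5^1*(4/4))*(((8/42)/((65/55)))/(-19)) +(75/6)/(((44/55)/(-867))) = -13546.92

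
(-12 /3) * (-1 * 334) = 1336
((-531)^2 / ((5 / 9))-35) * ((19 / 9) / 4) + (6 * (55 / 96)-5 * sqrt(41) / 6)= 192850499 / 720-5 * sqrt(41) / 6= 267842.58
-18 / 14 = -9 / 7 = -1.29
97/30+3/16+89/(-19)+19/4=15899/4560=3.49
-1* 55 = -55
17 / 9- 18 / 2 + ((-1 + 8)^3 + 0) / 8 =2575 / 72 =35.76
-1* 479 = -479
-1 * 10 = -10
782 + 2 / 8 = 3129 / 4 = 782.25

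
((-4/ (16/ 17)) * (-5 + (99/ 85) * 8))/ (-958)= 367/ 19160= 0.02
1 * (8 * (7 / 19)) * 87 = 4872 / 19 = 256.42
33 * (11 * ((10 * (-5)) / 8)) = -9075 / 4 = -2268.75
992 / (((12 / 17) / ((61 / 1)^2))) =15687736 / 3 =5229245.33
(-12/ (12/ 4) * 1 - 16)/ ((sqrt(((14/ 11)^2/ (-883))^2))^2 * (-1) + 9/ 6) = -91323413192/ 6849240623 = -13.33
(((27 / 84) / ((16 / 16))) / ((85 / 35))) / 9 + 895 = 60861 / 68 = 895.01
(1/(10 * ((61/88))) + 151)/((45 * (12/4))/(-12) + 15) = 184396/4575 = 40.31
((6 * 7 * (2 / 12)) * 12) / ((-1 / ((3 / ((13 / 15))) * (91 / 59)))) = -448.47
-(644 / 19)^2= -414736 / 361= -1148.85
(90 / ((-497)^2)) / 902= 45 / 111401059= 0.00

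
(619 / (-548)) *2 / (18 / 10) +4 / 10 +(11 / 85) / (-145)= -26015621 / 30393450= -0.86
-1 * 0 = 0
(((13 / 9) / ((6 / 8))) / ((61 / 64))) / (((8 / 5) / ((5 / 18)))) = 5200 / 14823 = 0.35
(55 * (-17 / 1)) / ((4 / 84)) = -19635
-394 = -394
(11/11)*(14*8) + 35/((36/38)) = 2681/18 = 148.94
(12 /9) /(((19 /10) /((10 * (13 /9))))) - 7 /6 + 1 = 10229 /1026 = 9.97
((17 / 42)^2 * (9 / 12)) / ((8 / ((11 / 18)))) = 3179 / 338688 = 0.01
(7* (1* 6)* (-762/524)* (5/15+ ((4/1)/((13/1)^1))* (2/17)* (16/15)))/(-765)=365379/12304175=0.03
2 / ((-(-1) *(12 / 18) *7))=3 / 7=0.43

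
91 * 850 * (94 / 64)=1817725 / 16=113607.81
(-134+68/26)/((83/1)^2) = -1708/89557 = -0.02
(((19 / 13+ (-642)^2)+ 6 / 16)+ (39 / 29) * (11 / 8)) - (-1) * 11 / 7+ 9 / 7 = 412170.54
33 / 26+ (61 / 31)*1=2609 / 806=3.24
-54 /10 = -27 /5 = -5.40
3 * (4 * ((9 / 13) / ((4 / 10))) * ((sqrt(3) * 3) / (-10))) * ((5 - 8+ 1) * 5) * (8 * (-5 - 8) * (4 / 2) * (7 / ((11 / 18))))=-1632960 * sqrt(3) / 11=-257124.52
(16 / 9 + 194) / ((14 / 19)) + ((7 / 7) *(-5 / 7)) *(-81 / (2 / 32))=75059 / 63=1191.41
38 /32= 19 /16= 1.19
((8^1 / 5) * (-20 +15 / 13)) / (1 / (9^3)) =-285768 / 13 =-21982.15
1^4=1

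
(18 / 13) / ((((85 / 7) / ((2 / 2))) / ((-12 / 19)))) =-0.07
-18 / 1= -18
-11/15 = -0.73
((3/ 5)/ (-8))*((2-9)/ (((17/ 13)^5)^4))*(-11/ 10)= -4390146631997464670363031/ 1625692562659029008960640400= -0.00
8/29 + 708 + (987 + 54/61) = 3000509/1769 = 1696.16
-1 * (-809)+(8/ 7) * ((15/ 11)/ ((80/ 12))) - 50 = 58461/ 77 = 759.23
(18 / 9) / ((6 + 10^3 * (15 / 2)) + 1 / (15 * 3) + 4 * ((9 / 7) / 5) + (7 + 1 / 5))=630 / 2366989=0.00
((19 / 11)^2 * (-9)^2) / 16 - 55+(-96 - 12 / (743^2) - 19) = -165547925303 / 1068766864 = -154.90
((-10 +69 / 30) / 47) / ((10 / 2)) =-77 / 2350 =-0.03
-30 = -30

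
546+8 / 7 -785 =-1665 / 7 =-237.86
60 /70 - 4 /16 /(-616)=2113 /2464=0.86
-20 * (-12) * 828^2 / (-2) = -82270080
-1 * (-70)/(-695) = -14/139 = -0.10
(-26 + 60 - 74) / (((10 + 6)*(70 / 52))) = -13 / 7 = -1.86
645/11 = 58.64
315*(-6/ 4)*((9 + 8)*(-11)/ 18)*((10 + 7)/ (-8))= -10431.09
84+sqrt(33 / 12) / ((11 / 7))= 7 * sqrt(11) / 22+84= 85.06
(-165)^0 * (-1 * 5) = -5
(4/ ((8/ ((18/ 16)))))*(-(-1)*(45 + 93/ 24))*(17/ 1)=59823/ 128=467.37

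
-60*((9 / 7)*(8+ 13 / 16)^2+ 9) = -2925855 / 448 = -6530.93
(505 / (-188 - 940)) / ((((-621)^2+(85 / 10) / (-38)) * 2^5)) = -9595 / 264481699776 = -0.00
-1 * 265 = -265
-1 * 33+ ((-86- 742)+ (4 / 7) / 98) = -295321 / 343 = -860.99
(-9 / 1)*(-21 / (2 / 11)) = 2079 / 2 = 1039.50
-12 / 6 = -2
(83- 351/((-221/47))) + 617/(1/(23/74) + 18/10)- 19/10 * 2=13576604/49045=276.82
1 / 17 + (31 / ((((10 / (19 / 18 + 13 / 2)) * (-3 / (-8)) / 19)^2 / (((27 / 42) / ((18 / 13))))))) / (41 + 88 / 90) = 45749865971 / 91040355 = 502.52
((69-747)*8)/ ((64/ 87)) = -29493/ 4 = -7373.25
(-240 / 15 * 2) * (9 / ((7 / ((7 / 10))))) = -144 / 5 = -28.80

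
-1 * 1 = -1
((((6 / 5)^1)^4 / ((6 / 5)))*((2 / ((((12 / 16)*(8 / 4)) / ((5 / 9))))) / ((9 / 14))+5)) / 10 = 1196 / 1125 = 1.06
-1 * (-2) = 2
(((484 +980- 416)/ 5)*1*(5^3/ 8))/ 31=3275/ 31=105.65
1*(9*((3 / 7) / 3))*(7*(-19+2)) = -153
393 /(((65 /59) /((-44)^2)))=690615.88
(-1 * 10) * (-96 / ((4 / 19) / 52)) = 237120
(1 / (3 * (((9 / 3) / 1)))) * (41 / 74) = 41 / 666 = 0.06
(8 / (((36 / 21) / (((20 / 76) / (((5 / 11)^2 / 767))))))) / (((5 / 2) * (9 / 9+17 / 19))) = 649649 / 675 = 962.44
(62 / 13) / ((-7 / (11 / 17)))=-682 / 1547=-0.44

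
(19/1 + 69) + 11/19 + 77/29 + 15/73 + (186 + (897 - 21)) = 46394801/40223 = 1153.44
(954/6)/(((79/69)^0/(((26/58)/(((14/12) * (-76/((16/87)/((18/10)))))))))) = -27560/335559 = -0.08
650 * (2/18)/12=325/54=6.02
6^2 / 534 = 6 / 89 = 0.07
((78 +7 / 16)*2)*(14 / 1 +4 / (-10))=4267 / 2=2133.50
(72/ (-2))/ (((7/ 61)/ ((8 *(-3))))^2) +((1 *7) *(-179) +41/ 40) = -3088800111/ 1960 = -1575918.42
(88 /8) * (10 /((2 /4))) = 220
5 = 5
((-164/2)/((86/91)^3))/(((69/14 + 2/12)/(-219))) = 142092594189/34028996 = 4175.63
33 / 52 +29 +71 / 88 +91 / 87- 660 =-62554601 / 99528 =-628.51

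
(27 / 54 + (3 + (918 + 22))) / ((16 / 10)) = 9435 / 16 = 589.69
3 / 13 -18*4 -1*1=-946 / 13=-72.77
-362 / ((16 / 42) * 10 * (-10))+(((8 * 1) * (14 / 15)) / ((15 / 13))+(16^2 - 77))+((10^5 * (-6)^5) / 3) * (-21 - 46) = 12503808140381 / 720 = 17366400194.97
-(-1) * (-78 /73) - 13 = -1027 /73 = -14.07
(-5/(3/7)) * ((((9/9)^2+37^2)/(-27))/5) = 9590/81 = 118.40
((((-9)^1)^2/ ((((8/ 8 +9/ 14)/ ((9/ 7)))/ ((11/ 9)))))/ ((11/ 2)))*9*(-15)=-43740/ 23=-1901.74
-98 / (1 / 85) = -8330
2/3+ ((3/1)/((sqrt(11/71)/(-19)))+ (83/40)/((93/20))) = 69/62 - 57 * sqrt(781)/11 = -143.70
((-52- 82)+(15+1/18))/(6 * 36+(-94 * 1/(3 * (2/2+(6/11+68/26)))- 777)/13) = -16560635/21671358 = -0.76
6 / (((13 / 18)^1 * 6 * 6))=3 / 13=0.23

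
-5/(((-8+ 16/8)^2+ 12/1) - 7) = -5/41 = -0.12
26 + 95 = 121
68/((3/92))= 6256/3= 2085.33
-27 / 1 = -27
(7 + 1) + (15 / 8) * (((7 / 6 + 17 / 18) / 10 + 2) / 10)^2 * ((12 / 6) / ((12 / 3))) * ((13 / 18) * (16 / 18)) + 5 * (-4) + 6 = -104461187 / 17496000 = -5.97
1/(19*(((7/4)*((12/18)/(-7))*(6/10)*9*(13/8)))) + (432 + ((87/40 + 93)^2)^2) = 466953092853810223/5690880000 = 82052879.85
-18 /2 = -9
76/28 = 19/7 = 2.71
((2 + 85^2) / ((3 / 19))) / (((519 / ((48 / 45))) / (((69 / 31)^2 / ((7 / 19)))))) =7360709136 / 5818855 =1264.98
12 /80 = 3 /20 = 0.15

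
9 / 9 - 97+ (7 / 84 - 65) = -1931 / 12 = -160.92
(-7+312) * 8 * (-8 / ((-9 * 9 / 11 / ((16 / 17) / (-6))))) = -1717760 / 4131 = -415.82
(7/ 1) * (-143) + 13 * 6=-923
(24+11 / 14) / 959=347 / 13426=0.03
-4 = -4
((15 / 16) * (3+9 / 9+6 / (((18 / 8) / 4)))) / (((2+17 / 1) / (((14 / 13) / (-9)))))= -385 / 4446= -0.09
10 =10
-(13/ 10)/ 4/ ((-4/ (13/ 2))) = 169/ 320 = 0.53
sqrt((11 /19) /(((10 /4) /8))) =4 *sqrt(1045) /95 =1.36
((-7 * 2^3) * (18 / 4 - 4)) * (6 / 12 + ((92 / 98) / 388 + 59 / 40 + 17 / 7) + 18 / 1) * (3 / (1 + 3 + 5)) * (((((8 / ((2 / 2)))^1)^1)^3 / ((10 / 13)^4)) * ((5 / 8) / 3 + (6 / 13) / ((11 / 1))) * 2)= -2923361269244 / 19096875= -153080.61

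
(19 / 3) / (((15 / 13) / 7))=1729 / 45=38.42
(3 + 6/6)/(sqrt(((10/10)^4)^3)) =4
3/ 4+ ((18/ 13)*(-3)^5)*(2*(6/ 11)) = -209523/ 572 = -366.30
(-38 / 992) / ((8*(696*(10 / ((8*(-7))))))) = 0.00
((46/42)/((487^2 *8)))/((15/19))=437/597665880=0.00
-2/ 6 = -1/ 3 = -0.33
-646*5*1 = -3230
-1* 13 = -13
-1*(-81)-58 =23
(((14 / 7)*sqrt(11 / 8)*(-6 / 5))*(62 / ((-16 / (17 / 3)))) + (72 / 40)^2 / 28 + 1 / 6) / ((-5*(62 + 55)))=-527*sqrt(22) / 23400 - 593 / 1228500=-0.11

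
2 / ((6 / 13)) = 13 / 3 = 4.33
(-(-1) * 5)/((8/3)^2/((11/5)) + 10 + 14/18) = 495/1387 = 0.36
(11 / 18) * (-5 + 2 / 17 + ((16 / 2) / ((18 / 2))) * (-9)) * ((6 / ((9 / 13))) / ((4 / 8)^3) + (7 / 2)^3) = -2162479 / 2448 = -883.37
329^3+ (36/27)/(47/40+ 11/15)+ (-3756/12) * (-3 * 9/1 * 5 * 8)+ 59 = 8232410012/229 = 35949388.70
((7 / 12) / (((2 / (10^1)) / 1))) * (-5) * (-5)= 875 / 12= 72.92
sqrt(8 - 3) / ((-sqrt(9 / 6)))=-1.83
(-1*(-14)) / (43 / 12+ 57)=0.23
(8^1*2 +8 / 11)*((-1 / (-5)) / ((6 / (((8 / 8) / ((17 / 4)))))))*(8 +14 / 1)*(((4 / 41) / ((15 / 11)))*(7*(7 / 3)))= 3.37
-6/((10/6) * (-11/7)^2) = -882/605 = -1.46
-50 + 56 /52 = -636 /13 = -48.92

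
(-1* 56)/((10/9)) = -252/5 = -50.40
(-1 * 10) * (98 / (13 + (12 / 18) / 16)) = -23520 / 313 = -75.14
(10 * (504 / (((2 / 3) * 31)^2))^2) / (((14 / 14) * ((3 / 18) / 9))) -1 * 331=420.92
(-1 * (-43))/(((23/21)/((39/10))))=35217/230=153.12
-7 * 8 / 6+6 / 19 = -514 / 57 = -9.02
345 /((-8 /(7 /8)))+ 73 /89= -210263 /5696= -36.91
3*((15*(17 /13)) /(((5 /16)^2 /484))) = 291650.95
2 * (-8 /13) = -16 /13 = -1.23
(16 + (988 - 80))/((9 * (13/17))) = 5236/39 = 134.26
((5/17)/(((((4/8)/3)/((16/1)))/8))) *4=15360/17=903.53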